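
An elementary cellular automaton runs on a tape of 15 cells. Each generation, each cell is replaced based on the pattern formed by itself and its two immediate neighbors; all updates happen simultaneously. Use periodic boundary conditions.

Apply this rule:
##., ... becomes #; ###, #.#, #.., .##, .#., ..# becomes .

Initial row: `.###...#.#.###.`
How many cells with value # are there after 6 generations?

generation 1: ...#.#.......#.
generation 2: ##.....#####...
generation 3: .#.###.....#.#.
generation 4: .....#.###.....
generation 5: ####.....#.####
generation 6: ...#.###.......
count of #: 4

4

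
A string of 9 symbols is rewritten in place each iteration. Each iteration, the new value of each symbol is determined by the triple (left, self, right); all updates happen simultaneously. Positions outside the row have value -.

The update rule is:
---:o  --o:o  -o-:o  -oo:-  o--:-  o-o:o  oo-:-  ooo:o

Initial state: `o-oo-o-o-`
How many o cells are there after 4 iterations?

iteration 1: oo--oooo-
iteration 2: ---o-oo--
iteration 3: ooooo---o
iteration 4: -ooo--ooo
count of o: 6

6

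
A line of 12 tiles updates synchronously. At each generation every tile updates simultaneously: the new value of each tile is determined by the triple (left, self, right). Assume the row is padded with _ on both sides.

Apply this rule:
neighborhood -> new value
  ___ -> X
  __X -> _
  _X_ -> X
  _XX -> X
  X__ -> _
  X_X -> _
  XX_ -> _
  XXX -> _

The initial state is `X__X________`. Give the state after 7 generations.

generation 1: X__X_XXXXXXX
generation 2: X__X_X______
generation 3: X__X_X_XXXXX
generation 4: X__X_X_X____
generation 5: X__X_X_X_XXX
generation 6: X__X_X_X_X__
generation 7: X__X_X_X_X_X

X__X_X_X_X_X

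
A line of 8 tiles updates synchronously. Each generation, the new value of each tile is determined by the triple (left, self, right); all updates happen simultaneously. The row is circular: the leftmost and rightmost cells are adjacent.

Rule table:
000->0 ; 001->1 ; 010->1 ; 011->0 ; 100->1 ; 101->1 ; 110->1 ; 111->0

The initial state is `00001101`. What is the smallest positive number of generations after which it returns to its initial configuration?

3

generation 1: 10010111
generation 2: 11111000
generation 3: 00001101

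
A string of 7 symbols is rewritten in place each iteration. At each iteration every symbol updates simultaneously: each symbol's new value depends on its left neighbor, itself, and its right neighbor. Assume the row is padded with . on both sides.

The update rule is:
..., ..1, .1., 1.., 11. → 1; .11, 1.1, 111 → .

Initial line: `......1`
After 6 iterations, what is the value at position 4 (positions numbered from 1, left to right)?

.

1111111
......1  (repeats iteration 0; period 2)
iteration 6: ......1
position 4 holds .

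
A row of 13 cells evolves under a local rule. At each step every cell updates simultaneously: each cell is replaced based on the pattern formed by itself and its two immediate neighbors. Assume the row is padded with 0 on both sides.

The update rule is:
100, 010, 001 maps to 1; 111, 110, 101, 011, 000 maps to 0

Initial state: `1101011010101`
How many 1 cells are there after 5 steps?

0001000010101
0011100110101
0100011000101
1110100101101
0000111100001
count of 1: 5

5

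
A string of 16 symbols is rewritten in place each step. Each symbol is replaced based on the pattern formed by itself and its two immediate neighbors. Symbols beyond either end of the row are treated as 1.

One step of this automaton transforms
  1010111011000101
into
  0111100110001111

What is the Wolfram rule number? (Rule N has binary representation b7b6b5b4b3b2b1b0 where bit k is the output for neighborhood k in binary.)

position 5: 111 → 0  (bit 7 = 0)
position 0: 110 → 0  (bit 6 = 0)
position 1: 101 → 1  (bit 5 = 1)
position 10: 100 → 0  (bit 4 = 0)
position 4: 011 → 1  (bit 3 = 1)
position 2: 010 → 1  (bit 2 = 1)
position 12: 001 → 1  (bit 1 = 1)
position 11: 000 → 0  (bit 0 = 0)
bits b7..b0 = 00101110 = 46

46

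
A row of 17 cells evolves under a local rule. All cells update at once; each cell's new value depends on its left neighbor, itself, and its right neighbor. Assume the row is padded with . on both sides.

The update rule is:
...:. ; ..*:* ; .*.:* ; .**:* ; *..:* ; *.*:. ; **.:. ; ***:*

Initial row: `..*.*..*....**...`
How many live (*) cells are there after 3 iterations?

12

iteration 1: .**.*****..**.*..
iteration 2: **..****.***..**.
iteration 3: *.*****..**.***.*
count of *: 12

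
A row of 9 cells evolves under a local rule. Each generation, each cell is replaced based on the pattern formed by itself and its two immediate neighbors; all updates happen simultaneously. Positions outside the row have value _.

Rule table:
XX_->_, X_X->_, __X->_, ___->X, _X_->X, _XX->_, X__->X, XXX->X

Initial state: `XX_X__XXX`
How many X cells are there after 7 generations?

___XX__X_
XX___X_XX
__XX_X___
X____XXXX
XXXX__XX_
_XX_X___X
____XXX_X
count of X: 4

4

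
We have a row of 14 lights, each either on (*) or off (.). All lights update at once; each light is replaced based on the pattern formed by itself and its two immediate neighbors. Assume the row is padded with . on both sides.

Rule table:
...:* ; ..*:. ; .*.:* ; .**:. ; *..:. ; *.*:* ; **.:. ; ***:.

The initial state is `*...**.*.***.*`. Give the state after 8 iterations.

*.*...***...**
***.*.....*...
...**.***.*.**
**...*...***..
...*.*.*.....*
**.*****.***.*
..*.....*...**
*.*.***.*.*...

*.*.***.*.*...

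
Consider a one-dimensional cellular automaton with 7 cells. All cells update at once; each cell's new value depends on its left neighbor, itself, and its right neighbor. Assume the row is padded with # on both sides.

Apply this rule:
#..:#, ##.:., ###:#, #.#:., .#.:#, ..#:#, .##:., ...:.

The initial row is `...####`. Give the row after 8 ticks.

#.#.###
..#..##
#####.#
####...
###.#.#
##..#..
#.#####
...####

...####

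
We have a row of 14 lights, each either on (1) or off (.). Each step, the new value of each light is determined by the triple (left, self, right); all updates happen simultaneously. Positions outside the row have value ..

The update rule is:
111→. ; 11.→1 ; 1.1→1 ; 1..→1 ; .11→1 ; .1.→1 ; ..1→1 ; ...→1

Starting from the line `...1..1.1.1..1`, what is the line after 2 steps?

1............1

step 1: 11111111111111
step 2: 1............1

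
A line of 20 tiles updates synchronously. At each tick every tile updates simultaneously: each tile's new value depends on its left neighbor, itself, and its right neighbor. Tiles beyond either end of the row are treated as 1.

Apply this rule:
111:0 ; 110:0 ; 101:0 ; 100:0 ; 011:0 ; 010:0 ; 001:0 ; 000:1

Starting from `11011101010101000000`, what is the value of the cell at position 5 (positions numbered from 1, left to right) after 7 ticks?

0

00000000000000011110
01111111111111000000
00000000000000011110  (repeats tick 1; period 2)
tick 7: 00000000000000011110
position 5 holds 0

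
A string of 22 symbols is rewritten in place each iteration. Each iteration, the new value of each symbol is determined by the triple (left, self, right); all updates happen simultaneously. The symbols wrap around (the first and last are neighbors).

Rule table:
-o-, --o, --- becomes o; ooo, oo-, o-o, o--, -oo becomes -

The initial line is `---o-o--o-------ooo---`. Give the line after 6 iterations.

oooo-o-oo-oooooo----oo
-----o-----------ooo--
oooooo-oooooooooo----o
------------------ooo-
oooooooooooooooooo----
-------------------ooo

-------------------ooo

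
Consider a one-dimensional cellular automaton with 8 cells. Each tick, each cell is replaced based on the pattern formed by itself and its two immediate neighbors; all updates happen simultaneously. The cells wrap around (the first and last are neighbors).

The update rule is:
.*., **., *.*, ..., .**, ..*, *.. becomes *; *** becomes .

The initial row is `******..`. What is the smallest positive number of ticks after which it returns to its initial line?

*....***
******..

2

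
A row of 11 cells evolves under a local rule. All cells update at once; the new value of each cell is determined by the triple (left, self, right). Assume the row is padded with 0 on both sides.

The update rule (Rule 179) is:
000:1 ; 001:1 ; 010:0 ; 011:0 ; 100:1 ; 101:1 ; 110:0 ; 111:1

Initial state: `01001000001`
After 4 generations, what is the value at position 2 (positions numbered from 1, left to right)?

1

10110111110
01001011101
10110101010
01001010101
position 2 holds 1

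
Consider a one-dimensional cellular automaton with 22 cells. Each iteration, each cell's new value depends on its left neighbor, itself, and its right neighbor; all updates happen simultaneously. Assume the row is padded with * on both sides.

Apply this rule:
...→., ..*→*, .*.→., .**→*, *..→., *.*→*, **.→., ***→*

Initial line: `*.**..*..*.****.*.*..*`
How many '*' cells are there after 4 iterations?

13

.**..*..*.****.*.*..**
**..*..*.****.*.*..***
*..*..*.****.*.*..****
..*..*.****.*.*..*****
count of *: 13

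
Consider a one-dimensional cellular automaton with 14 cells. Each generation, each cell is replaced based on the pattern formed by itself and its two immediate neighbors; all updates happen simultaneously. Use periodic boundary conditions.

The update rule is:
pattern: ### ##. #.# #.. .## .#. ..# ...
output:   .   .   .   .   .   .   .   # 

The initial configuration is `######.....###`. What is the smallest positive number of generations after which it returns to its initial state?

.......###....
######.....###

2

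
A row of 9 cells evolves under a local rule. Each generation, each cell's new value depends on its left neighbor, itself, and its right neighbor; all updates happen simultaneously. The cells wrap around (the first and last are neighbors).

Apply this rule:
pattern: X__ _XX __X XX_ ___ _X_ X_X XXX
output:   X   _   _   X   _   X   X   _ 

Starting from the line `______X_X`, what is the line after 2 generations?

XX_______

generation 1: X_____XXX
generation 2: XX_______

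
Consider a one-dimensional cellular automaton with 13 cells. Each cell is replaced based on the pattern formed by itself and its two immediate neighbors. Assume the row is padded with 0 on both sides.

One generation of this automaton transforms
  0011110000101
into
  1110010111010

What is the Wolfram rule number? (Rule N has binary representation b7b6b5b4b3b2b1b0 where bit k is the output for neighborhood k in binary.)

107

position 3: 111 → 0  (bit 7 = 0)
position 5: 110 → 1  (bit 6 = 1)
position 11: 101 → 1  (bit 5 = 1)
position 6: 100 → 0  (bit 4 = 0)
position 2: 011 → 1  (bit 3 = 1)
position 10: 010 → 0  (bit 2 = 0)
position 1: 001 → 1  (bit 1 = 1)
position 0: 000 → 1  (bit 0 = 1)
bits b7..b0 = 01101011 = 107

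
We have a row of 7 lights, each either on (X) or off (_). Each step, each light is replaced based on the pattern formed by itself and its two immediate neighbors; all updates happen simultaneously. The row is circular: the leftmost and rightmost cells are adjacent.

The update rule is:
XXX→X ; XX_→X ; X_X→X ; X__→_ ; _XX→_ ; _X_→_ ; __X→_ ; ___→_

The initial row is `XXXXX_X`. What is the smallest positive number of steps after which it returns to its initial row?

7

XXXXXX_
_XXXXXX
X_XXXXX
XX_XXXX
XXX_XXX
XXXX_XX
XXXXX_X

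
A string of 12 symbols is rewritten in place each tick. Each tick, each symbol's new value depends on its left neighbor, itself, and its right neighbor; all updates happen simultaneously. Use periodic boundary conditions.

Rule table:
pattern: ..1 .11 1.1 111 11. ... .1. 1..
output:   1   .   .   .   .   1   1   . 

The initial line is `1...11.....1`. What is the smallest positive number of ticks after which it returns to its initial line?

..11...1111.
11...11.....
...11...1111
.11...11....
1...11...111
..11...11...
11...11...11
...11...11..
111...11...1
....11...11.
1111...11...
.....11...11
.1111...11..
1.....11...1
..1111...11.
11.....11...
...1111...11
.11.....11..
1...1111...1
..11.....11.
11...1111...
...11.....11
.11...1111..
1...11.....1

24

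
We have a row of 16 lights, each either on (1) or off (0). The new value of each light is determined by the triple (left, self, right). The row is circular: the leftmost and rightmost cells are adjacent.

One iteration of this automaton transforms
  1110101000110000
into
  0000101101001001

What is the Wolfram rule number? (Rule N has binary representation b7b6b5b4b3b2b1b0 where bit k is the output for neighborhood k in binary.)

position 1: 111 → 0  (bit 7 = 0)
position 2: 110 → 0  (bit 6 = 0)
position 3: 101 → 0  (bit 5 = 0)
position 7: 100 → 1  (bit 4 = 1)
position 0: 011 → 0  (bit 3 = 0)
position 4: 010 → 1  (bit 2 = 1)
position 9: 001 → 1  (bit 1 = 1)
position 8: 000 → 0  (bit 0 = 0)
bits b7..b0 = 00010110 = 22

22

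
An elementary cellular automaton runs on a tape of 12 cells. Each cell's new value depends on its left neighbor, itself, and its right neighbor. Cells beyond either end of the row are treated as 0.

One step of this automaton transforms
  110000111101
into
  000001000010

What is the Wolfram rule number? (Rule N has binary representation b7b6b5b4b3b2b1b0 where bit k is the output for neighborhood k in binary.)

position 7: 111 → 0  (bit 7 = 0)
position 1: 110 → 0  (bit 6 = 0)
position 10: 101 → 1  (bit 5 = 1)
position 2: 100 → 0  (bit 4 = 0)
position 0: 011 → 0  (bit 3 = 0)
position 11: 010 → 0  (bit 2 = 0)
position 5: 001 → 1  (bit 1 = 1)
position 3: 000 → 0  (bit 0 = 0)
bits b7..b0 = 00100010 = 34

34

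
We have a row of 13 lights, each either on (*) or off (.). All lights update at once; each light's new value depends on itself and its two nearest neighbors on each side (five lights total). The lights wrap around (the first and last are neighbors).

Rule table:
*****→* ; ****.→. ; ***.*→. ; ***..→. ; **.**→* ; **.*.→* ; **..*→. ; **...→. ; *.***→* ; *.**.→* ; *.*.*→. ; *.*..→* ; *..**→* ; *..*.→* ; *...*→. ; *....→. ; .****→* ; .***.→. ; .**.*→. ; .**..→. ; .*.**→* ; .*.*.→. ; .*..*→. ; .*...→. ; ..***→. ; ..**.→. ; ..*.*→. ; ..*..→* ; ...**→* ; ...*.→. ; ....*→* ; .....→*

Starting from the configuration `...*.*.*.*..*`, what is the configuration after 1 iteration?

.........*.**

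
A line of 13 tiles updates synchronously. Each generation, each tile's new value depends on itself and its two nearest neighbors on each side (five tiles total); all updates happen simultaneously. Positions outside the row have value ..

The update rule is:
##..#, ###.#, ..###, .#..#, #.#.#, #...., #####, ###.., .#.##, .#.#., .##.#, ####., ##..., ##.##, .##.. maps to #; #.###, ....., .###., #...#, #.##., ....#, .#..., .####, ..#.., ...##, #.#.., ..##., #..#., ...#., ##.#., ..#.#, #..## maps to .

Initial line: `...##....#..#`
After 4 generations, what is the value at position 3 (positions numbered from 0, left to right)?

.

generation 1: ....###...#..
generation 2: ....#.##....#
generation 3: .....#.###...
generation 4: ......#..###.
position 3 holds .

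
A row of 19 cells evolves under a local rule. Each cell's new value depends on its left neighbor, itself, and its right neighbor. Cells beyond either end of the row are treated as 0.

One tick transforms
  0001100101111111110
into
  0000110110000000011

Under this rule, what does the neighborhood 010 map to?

1

At position 7 the neighborhood is 010; the next row has 1 there.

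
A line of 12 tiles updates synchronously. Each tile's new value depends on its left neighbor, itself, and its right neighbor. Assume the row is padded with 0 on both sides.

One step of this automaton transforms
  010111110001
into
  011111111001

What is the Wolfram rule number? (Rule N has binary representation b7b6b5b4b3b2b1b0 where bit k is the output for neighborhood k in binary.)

position 4: 111 → 1  (bit 7 = 1)
position 7: 110 → 1  (bit 6 = 1)
position 2: 101 → 1  (bit 5 = 1)
position 8: 100 → 1  (bit 4 = 1)
position 3: 011 → 1  (bit 3 = 1)
position 1: 010 → 1  (bit 2 = 1)
position 0: 001 → 0  (bit 1 = 0)
position 9: 000 → 0  (bit 0 = 0)
bits b7..b0 = 11111100 = 252

252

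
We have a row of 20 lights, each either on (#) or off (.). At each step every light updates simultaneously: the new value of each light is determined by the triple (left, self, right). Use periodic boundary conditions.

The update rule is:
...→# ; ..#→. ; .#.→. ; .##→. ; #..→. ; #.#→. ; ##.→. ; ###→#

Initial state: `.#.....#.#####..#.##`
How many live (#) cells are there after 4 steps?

...###....###.......
##..#..##..#..######
#..............#####
..############..####
count of #: 16

16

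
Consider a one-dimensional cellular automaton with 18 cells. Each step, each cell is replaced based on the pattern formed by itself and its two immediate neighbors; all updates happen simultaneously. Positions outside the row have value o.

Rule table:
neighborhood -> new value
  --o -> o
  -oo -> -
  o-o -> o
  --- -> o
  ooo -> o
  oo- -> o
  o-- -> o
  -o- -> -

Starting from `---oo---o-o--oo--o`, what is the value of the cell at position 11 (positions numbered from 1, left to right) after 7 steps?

step 1: ooo-oooo-o-oo-ooo-
step 2: oooo-oooo-o-oo-ooo
step 3: ooooo-oooo-o-oo-oo
step 4: oooooo-oooo-o-oo-o
step 5: ooooooo-oooo-o-oo-
step 6: oooooooo-oooo-o-oo
step 7: ooooooooo-oooo-o-o
position 11 holds o

o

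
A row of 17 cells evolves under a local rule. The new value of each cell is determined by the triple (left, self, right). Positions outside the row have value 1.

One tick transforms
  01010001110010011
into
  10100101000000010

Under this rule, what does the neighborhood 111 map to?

0

At position 8 the neighborhood is 111; the next row has 0 there.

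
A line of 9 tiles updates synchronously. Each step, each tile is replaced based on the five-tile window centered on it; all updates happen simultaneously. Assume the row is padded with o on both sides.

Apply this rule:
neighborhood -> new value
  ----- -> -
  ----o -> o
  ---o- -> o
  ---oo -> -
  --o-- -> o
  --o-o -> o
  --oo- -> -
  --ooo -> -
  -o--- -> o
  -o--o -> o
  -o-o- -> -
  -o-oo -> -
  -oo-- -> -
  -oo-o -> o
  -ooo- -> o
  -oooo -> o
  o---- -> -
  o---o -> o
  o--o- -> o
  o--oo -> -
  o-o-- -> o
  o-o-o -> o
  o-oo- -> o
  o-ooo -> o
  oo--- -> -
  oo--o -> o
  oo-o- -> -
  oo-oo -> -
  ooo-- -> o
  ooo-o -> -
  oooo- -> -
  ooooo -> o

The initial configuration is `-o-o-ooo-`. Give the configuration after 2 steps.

-o-o-oo--
-o-o-o-o-

-o-o-o-o-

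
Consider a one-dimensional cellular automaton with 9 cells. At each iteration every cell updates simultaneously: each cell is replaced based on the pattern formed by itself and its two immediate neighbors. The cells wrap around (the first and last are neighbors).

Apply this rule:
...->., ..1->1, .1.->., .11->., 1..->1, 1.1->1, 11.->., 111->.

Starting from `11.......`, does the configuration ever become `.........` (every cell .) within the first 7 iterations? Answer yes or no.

..1.....1
11.1...1.
..1.1.1.1
11.1.1.1.
..1.1.1.1  (repeats iteration 3; period 2)
iteration 7: ..1.1.1.1
iteration 7 is ..1.1.1.1, still not uniform .

no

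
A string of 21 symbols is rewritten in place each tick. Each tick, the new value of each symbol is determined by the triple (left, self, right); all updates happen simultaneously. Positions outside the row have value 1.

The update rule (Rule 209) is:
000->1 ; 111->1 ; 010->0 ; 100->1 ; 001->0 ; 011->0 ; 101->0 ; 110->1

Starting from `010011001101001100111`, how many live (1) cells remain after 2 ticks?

001001100100100110011
100100110010010011001
count of 1: 9

9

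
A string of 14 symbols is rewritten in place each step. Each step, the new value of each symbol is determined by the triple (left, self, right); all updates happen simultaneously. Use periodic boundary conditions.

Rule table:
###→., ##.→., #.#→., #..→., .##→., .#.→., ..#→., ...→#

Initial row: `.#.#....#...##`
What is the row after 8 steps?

####....#...##

.....##...#...
####....#...##
.....##...#...  (repeats step 1; period 2)
step 8: ####....#...##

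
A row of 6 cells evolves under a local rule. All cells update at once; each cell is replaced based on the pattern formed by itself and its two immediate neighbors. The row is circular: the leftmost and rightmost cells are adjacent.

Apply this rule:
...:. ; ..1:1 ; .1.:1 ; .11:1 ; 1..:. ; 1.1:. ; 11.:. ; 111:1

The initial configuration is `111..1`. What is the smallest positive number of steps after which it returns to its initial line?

11..11
1..111
..1111
.1111.
1111..
111..1

6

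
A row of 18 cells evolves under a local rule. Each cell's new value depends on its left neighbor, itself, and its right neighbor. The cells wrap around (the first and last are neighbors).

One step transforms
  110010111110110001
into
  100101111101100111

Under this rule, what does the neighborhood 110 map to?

0

At position 1 the neighborhood is 110; the next row has 0 there.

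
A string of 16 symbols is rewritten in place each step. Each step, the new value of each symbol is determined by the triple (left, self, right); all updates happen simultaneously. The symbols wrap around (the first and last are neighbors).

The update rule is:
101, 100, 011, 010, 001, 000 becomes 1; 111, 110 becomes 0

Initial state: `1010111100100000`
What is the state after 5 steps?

1111100011111111
0000011110000000
1111110001111111
0000001111000000
1111111000111111

1111111000111111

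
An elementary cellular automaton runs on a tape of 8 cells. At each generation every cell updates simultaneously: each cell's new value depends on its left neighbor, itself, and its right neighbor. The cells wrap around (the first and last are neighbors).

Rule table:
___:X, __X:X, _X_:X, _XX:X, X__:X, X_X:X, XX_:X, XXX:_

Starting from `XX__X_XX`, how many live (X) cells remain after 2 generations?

4

generation 1: _XXXXXX_
generation 2: XX____XX
count of X: 4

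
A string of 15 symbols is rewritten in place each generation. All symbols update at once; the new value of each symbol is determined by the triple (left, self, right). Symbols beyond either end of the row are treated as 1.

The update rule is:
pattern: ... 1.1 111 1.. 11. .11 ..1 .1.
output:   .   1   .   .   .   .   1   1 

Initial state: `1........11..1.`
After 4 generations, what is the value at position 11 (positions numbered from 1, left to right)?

.

........1...111
.......11..1...
......1...11..1
.....11..1...1.
position 11 holds .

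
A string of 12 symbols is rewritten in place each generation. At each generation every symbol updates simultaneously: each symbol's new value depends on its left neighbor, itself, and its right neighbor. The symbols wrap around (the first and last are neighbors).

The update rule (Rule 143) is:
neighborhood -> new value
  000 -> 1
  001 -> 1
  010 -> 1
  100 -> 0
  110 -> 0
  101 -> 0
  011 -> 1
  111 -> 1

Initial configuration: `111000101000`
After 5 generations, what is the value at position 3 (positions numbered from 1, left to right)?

1

110011101011
100111001011
001110011011
011100110010
111001100110
position 3 holds 1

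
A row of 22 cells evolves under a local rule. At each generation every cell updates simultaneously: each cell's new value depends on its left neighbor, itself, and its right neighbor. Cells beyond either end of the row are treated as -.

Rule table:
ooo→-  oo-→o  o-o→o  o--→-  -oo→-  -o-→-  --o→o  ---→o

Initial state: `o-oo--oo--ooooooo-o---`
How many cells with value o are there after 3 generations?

-o-o-o-o-o------oo--oo
o-o-o-o-o--ooooo-o-o-o
-o-o-o-o--o----oo-o-o-
count of o: 9

9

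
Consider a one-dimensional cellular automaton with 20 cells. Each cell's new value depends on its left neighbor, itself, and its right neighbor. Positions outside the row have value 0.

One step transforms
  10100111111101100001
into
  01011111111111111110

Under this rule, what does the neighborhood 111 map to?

At position 6 the neighborhood is 111; the next row has 1 there.

1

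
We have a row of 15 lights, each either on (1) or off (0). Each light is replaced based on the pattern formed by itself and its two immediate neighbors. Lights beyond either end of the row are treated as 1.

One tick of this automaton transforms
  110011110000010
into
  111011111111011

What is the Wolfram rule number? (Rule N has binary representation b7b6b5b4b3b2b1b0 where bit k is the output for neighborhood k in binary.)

position 0: 111 → 1  (bit 7 = 1)
position 1: 110 → 1  (bit 6 = 1)
position 14: 101 → 1  (bit 5 = 1)
position 2: 100 → 1  (bit 4 = 1)
position 4: 011 → 1  (bit 3 = 1)
position 13: 010 → 1  (bit 2 = 1)
position 3: 001 → 0  (bit 1 = 0)
position 9: 000 → 1  (bit 0 = 1)
bits b7..b0 = 11111101 = 253

253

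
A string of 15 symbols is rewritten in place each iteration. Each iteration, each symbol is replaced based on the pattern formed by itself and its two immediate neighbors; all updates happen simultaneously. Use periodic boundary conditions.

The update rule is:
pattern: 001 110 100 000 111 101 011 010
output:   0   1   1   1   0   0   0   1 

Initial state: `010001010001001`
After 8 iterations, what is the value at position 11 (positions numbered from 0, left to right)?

iteration 1: 011101011101101
iteration 2: 000101000100101
iteration 3: 110101110110101
iteration 4: 010100010010100
iteration 5: 010111011010111
iteration 6: 010001001010001
iteration 7: 011101101011101
iteration 8: 000100101000101
position 11 holds 0

0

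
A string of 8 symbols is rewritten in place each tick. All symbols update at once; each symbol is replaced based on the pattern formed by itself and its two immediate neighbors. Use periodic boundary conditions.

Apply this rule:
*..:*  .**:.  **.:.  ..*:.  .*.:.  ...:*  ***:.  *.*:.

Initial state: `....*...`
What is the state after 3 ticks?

***..***
...*....
**..****

**..****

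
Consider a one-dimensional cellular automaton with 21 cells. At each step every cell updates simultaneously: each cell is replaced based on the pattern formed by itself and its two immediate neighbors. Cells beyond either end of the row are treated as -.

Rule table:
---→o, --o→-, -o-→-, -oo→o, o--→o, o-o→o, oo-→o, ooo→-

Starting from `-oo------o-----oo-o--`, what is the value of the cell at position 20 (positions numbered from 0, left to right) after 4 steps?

-ooooooo--oooo-ooo-oo
-o-----oo-o--ooo-oooo
--oooo-ooo-o-o-ooo--o
o-o--ooo-oo-o-oo-oo--
position 20 holds -

-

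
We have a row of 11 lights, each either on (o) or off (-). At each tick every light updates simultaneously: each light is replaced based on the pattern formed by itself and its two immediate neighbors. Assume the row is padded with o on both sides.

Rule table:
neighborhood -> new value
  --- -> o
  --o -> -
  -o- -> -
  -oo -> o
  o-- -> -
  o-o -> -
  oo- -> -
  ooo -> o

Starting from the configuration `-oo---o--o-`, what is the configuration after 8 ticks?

-o--o------
------oooo-
-oooo-ooo--
-ooo--oo---
-oo---o--o-  (repeats tick 0; period 5)
tick 8: -oooo-ooo--

-oooo-ooo--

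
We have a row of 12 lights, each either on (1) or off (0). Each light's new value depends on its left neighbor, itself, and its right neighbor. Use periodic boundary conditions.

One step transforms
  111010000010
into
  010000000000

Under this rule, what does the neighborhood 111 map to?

1

At position 1 the neighborhood is 111; the next row has 1 there.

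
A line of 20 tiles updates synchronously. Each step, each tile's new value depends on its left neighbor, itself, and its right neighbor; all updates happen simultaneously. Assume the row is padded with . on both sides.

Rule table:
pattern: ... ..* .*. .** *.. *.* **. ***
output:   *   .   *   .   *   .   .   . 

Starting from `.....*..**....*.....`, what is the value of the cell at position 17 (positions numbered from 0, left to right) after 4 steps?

.

****.**...***.******
.......**...........
******...***********
......**............
position 17 holds .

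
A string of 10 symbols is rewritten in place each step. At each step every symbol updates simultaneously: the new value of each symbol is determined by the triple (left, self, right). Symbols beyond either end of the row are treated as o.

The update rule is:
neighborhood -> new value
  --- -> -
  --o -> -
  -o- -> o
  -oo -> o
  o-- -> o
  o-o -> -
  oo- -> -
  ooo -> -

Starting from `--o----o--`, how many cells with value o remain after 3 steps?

step 1: o-oo---oo-
step 2: --o-o--o--
step 3: o-o-oo-oo-
count of o: 6

6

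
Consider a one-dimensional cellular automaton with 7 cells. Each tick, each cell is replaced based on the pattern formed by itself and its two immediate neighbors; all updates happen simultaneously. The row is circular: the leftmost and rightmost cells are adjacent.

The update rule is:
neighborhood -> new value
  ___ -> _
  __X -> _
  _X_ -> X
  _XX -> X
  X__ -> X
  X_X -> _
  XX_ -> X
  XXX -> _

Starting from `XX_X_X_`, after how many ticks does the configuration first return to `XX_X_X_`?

XX_X_X_

1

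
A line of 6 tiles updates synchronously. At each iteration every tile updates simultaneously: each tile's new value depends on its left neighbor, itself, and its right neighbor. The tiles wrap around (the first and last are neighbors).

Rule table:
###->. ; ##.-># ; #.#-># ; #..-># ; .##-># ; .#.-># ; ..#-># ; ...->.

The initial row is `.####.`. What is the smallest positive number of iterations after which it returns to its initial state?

2

##..##
.####.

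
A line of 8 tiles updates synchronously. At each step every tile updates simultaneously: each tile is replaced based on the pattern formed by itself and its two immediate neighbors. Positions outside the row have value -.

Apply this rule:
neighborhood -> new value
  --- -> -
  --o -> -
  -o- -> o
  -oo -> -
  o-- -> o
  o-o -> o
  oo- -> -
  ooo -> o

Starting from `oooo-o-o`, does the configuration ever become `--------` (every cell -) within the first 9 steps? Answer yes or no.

-oo-oooo
---o-oo-
---oo--o
-----o-o
-----ooo
------o-
------oo
--------
all cells are - at step 8

yes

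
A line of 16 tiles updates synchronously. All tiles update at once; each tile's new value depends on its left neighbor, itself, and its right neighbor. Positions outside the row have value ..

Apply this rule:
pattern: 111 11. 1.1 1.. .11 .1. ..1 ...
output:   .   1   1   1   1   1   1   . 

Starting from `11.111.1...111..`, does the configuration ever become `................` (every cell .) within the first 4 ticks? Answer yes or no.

no

1111.1111.11.11.
1..111..11111111
1111.1111......1
1..111..11....11
tick 4 is 1..111..11....11, still not uniform .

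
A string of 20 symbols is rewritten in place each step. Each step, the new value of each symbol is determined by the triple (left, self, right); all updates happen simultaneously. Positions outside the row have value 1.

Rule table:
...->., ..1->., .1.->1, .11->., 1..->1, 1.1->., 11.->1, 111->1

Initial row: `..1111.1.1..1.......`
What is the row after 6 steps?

1111..1..11..11..11.

step 1: 1..111.1.11.11......
step 2: 11..11.1..1..11.....
step 3: 111..1.11.11..11....
step 4: 1111.1..1..11..11...
step 5: 1111.11.11..11..11..
step 6: 1111..1..11..11..11.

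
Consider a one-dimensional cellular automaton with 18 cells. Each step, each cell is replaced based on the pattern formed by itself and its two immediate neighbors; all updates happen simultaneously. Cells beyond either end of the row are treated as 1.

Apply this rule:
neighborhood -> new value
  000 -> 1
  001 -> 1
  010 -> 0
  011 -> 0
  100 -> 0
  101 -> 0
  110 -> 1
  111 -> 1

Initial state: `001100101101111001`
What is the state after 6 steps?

000011100111000010

step 1: 010101000100111010
step 2: 000000011001011000
step 3: 011111101010001011
step 4: 001111100000110001
step 5: 010111101111010110
step 6: 000011100111000010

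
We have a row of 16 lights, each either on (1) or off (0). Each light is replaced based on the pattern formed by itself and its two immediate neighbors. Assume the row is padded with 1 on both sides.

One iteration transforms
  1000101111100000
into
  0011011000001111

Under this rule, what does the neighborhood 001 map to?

At position 3 the neighborhood is 001; the next row has 1 there.

1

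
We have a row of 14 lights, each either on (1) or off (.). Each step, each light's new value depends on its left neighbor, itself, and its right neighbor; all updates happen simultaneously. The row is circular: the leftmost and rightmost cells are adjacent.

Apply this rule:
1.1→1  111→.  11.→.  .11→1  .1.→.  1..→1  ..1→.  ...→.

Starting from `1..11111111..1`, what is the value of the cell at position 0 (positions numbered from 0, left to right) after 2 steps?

1

step 1: .1.1.......1.1
step 2: 1.1.1.......1.
position 0 holds 1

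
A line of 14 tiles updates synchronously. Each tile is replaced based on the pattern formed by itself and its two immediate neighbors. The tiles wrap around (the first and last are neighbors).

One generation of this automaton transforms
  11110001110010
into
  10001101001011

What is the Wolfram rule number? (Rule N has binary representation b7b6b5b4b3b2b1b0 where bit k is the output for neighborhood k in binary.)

position 1: 111 → 0  (bit 7 = 0)
position 3: 110 → 0  (bit 6 = 0)
position 13: 101 → 1  (bit 5 = 1)
position 4: 100 → 1  (bit 4 = 1)
position 0: 011 → 1  (bit 3 = 1)
position 12: 010 → 1  (bit 2 = 1)
position 6: 001 → 0  (bit 1 = 0)
position 5: 000 → 1  (bit 0 = 1)
bits b7..b0 = 00111101 = 61

61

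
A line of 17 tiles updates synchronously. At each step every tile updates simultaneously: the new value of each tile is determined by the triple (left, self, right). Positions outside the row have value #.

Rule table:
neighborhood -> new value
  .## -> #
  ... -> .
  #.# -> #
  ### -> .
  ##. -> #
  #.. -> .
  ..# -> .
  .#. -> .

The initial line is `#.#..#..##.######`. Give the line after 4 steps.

##......####.....
.#......#..#.....
#................
#................

#................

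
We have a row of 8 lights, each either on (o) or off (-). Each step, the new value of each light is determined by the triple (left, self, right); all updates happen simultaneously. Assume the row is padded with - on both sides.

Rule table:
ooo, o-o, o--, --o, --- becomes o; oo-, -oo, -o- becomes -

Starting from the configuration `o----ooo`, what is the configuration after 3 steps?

-o--o-o-

step 1: -oooo-o-
step 2: o-oo-o-o
step 3: -o--o-o-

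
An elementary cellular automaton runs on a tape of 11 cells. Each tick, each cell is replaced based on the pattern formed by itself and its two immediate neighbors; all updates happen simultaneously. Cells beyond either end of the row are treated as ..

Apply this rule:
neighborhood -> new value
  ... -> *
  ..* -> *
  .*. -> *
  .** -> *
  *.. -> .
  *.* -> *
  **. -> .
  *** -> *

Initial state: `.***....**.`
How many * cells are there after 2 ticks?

tick 1: ***..****..
tick 2: **..****..*
count of *: 7

7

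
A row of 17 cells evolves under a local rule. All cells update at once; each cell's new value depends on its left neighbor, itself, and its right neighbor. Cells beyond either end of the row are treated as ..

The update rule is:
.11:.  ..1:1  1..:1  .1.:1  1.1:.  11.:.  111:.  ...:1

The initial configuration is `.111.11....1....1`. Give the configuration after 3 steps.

.......1111111111

step 1: 1......1111111111
step 2: 1111111..........
step 3: .......1111111111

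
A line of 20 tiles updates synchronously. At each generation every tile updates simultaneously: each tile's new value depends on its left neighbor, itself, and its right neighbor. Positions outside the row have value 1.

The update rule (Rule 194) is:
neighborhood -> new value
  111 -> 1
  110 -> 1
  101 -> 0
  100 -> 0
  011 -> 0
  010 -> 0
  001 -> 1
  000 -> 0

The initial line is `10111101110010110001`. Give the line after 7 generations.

10011100110100010010
10101101010000100100
10000100000001001001
10001000000010010010
10010000000100100100
10100000001001001001
10000000010010010010

10000000010010010010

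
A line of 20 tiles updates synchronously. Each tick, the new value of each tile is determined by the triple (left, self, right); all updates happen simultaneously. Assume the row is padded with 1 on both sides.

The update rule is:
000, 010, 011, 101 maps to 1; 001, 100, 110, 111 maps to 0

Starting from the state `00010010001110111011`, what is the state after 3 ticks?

01010010101001100110
11110011111001000101
00000010000001010111

00000010000001010111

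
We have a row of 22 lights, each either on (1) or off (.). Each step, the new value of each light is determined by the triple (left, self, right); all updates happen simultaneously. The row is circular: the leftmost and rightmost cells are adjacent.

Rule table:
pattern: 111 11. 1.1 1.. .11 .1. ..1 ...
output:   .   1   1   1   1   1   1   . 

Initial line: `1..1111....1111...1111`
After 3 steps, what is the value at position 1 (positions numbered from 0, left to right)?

1111..11..11..11.11...
1..11111111111111111.1
1111...............111
position 1 holds 1

1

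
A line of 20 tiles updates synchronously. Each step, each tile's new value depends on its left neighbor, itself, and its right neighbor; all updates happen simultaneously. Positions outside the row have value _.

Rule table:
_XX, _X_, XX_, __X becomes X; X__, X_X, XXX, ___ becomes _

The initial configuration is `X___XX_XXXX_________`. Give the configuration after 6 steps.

step 1: X__XXX_X__X_________
step 2: X_XX_X_X_XX_________
step 3: X_XX_X_X_XX_________  (fixed point — unchanged through step 6)

X_XX_X_X_XX_________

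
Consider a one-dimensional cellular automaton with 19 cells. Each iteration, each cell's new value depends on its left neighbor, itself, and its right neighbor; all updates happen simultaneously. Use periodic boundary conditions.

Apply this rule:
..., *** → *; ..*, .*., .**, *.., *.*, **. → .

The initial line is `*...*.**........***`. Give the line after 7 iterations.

.**............**..

..*......******..**
....****..****.....
***..**....**..****
**......**......***
*..****....****..**
....**..**..**....*
.**............**..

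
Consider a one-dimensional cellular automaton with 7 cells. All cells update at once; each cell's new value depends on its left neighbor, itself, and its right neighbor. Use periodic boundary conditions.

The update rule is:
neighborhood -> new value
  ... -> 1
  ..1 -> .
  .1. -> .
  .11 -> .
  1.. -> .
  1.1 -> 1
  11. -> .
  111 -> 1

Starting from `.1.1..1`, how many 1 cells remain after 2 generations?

3

1.1....
.1..11.
count of 1: 3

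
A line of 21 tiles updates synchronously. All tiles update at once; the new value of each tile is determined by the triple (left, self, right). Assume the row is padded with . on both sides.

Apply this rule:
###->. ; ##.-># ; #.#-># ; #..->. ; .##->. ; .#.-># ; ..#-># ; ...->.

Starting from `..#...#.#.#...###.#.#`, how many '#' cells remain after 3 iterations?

13

.##..######..#..#####
#.#.#.....#.##.#....#
#####....###.###...##
count of #: 13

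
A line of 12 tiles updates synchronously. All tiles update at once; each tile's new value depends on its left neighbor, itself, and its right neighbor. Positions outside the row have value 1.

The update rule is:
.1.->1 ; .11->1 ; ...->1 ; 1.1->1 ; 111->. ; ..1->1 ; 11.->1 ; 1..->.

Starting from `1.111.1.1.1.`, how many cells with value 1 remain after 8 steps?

111.11111111
..111.......
.11.1.111111
1111111.....
......1.1111
.11111111...
11......1.11
.1.11111111.
count of 1: 9

9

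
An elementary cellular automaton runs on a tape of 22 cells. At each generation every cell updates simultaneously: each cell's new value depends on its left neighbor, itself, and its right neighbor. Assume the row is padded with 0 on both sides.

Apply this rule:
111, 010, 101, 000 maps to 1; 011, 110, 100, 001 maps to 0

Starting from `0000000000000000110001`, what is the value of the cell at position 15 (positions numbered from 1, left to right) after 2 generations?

0

generation 1: 1111111111111110000101
generation 2: 0111111111111100110111
position 15 holds 0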